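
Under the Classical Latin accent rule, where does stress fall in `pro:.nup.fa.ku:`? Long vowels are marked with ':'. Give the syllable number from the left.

2

Classical Latin: stress the penult if heavy (long vowel or closed), else the antepenult.
Weights: 2 nup H, 3 fa L, 4 ku: H.
The penult (syllable 3, fa) is light, so stress falls on the antepenult (syllable 2, nup).
Stress on syllable 2: pro:.ˈnup.fa.ku:.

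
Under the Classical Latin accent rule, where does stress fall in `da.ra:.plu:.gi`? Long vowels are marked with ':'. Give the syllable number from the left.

Classical Latin: stress the penult if heavy (long vowel or closed), else the antepenult.
Weights: 2 ra: H, 3 plu: H, 4 gi L.
The penult (syllable 3, plu:) is heavy, so it takes stress.
Stress on syllable 3: da.ra:.ˈplu:.gi.

3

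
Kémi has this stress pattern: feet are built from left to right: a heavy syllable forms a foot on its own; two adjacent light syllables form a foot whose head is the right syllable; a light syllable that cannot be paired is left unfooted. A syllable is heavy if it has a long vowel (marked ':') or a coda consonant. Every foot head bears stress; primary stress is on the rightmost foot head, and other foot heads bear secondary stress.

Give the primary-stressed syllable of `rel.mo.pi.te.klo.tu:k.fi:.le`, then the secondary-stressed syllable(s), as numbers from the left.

primary 7, secondary 1, 3, 5, 6

Weights: 1 rel H, 2 mo L, 3 pi L, 4 te L, 5 klo L, 6 tu:k H, 7 fi: H, 8 le L.
Parse left to right (heavy = foot alone; LL = one foot; stranded L unfooted): (ˈrel) (mo.ˈpi) (te.ˈklo) (ˈtu:k) (ˈfi:) le.
Foot heads: 1, 3, 5, 6, 7.
Primary stress on the rightmost head = syllable 7.
Secondary stress on 1, 3, 5, 6: ˌrel.mo.ˌpi.te.ˌklo.ˌtu:k.ˈfi:.le.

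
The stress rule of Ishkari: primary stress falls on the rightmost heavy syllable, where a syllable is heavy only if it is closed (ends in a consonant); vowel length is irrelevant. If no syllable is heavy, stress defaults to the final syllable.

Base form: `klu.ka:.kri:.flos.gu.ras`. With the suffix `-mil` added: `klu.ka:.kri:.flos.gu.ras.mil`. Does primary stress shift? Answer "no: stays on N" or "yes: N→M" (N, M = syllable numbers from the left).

Base `klu.ka:.kri:.flos.gu.ras` (6 syllables):
  Weights: 1 klu L, 2 ka: L, 3 kri: L, 4 flos H, 5 gu L, 6 ras H.
  Heavy syllables in the domain: 4, 6. The rightmost is syllable 6 (ras).
  → primary stress on syllable 6.
Suffixed `klu.ka:.kri:.flos.gu.ras.mil` (7 syllables):
  Weights: 1 klu L, 2 ka: L, 3 kri: L, 4 flos H, 5 gu L, 6 ras H, 7 mil H.
  Heavy syllables in the domain: 4, 6, 7. The rightmost is syllable 7 (mil).
  → primary stress on syllable 7.

yes: 6→7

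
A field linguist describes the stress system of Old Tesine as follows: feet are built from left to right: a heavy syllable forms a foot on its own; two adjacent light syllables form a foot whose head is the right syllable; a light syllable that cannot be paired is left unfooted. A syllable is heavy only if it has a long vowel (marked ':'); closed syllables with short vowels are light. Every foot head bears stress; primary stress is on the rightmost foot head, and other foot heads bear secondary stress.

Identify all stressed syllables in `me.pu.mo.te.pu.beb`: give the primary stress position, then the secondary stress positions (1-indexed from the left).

primary 6, secondary 2, 4

Weights: 1 me L, 2 pu L, 3 mo L, 4 te L, 5 pu L, 6 beb L.
Parse left to right (heavy = foot alone; LL = one foot; stranded L unfooted): (me.ˈpu) (mo.ˈte) (pu.ˈbeb).
Foot heads: 2, 4, 6.
Primary stress on the rightmost head = syllable 6.
Secondary stress on 2, 4: me.ˌpu.mo.ˌte.pu.ˈbeb.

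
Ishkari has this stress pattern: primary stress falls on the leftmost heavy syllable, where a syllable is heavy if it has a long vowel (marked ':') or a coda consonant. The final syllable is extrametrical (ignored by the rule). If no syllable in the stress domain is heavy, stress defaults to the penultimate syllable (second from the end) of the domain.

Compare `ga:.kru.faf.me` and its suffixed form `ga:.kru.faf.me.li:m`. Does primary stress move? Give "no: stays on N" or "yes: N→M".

Base `ga:.kru.faf.me` (4 syllables):
  The final syllable (4, me) is extrametrical; the stress domain is syllables 1–3.
  Weights: 1 ga: H, 2 kru L, 3 faf H.
  Heavy syllables in the domain: 1, 3. The leftmost is syllable 1 (ga:).
  → primary stress on syllable 1.
Suffixed `ga:.kru.faf.me.li:m` (5 syllables):
  The final syllable (5, li:m) is extrametrical; the stress domain is syllables 1–4.
  Weights: 1 ga: H, 2 kru L, 3 faf H, 4 me L.
  Heavy syllables in the domain: 1, 3. The leftmost is syllable 1 (ga:).
  → primary stress on syllable 1.

no: stays on 1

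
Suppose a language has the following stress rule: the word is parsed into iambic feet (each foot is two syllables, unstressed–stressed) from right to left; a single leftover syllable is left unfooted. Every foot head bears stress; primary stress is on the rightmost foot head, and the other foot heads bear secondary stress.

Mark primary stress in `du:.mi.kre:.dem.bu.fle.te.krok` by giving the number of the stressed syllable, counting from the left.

Parse right to left into iambic (σˈσ) feet: (du:.ˈmi) (kre:.ˈdem) (bu.ˈfle) (te.ˈkrok).
Foot heads (stressed positions): 2, 4, 6, 8.
End Rule Rightmost: primary stress on the rightmost head = syllable 8.
Primary stress: syllable 8 → du:.mi.kre:.dem.bu.fle.te.ˈkrok.

8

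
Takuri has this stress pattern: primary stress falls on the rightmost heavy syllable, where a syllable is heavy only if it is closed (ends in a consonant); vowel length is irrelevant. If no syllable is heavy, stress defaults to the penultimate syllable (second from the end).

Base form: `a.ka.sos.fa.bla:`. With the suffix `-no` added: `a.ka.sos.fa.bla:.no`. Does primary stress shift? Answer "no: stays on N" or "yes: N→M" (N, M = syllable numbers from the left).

no: stays on 3

Base `a.ka.sos.fa.bla:` (5 syllables):
  Weights: 1 a L, 2 ka L, 3 sos H, 4 fa L, 5 bla: L.
  Heavy syllables in the domain: 3. The rightmost is syllable 3 (sos).
  → primary stress on syllable 3.
Suffixed `a.ka.sos.fa.bla:.no` (6 syllables):
  Weights: 1 a L, 2 ka L, 3 sos H, 4 fa L, 5 bla: L, 6 no L.
  Heavy syllables in the domain: 3. The rightmost is syllable 3 (sos).
  → primary stress on syllable 3.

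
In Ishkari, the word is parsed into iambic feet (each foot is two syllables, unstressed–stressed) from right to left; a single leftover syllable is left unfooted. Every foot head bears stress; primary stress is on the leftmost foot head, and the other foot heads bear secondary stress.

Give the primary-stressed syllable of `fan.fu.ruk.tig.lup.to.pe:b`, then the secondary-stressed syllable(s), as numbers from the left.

primary 3, secondary 5, 7

Parse right to left into iambic (σˈσ) feet: fan (fu.ˈruk) (tig.ˈlup) (to.ˈpe:b). Syllable 1 is left unfooted.
Foot heads (stressed positions): 3, 5, 7.
End Rule Leftmost: primary stress on the leftmost head = syllable 3.
Secondary stress on 5, 7: fan.fu.ˈruk.tig.ˌlup.to.ˌpe:b.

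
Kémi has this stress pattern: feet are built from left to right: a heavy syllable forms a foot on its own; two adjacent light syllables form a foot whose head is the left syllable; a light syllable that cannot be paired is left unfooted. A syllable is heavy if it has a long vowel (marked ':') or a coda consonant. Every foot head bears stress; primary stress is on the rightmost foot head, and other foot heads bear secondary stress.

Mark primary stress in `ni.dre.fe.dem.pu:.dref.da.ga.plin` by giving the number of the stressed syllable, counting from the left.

Weights: 1 ni L, 2 dre L, 3 fe L, 4 dem H, 5 pu: H, 6 dref H, 7 da L, 8 ga L, 9 plin H.
Parse left to right (heavy = foot alone; LL = one foot; stranded L unfooted): (ˈni.dre) fe (ˈdem) (ˈpu:) (ˈdref) (ˈda.ga) (ˈplin).
Foot heads: 1, 4, 5, 6, 7, 9.
Primary stress on the rightmost head = syllable 9.
Primary stress: syllable 9 → ni.dre.fe.dem.pu:.dref.da.ga.ˈplin.

9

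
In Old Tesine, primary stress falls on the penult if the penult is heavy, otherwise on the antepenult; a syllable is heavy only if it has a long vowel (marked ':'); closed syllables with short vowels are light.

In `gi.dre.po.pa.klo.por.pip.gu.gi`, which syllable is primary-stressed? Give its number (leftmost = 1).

7

Weights: 7 pip L, 8 gu L, 9 gi L.
The penult (syllable 8, gu) is light, so stress falls on the antepenult (syllable 7, pip).
Primary stress: syllable 7 → gi.dre.po.pa.klo.por.ˈpip.gu.gi.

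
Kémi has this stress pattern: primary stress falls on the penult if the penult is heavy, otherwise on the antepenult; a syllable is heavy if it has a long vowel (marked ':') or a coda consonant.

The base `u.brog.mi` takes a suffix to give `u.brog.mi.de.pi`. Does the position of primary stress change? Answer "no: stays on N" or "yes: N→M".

yes: 2→3

Base `u.brog.mi` (3 syllables):
  Weights: 1 u L, 2 brog H, 3 mi L.
  The penult (syllable 2, brog) is heavy, so it takes stress.
  → primary stress on syllable 2.
Suffixed `u.brog.mi.de.pi` (5 syllables):
  Weights: 3 mi L, 4 de L, 5 pi L.
  The penult (syllable 4, de) is light, so stress falls on the antepenult (syllable 3, mi).
  → primary stress on syllable 3.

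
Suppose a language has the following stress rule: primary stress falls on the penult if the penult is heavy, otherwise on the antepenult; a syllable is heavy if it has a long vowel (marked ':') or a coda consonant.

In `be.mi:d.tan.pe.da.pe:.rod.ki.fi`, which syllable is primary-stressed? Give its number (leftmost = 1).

7

Weights: 7 rod H, 8 ki L, 9 fi L.
The penult (syllable 8, ki) is light, so stress falls on the antepenult (syllable 7, rod).
Primary stress: syllable 7 → be.mi:d.tan.pe.da.pe:.ˈrod.ki.fi.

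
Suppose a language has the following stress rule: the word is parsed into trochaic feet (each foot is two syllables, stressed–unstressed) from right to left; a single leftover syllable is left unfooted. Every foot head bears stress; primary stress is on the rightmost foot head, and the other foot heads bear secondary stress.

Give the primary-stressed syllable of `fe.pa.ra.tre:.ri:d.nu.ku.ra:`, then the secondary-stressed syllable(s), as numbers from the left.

primary 7, secondary 1, 3, 5

Parse right to left into trochaic (ˈσσ) feet: (ˈfe.pa) (ˈra.tre:) (ˈri:d.nu) (ˈku.ra:).
Foot heads (stressed positions): 1, 3, 5, 7.
End Rule Rightmost: primary stress on the rightmost head = syllable 7.
Secondary stress on 1, 3, 5: ˌfe.pa.ˌra.tre:.ˌri:d.nu.ˈku.ra:.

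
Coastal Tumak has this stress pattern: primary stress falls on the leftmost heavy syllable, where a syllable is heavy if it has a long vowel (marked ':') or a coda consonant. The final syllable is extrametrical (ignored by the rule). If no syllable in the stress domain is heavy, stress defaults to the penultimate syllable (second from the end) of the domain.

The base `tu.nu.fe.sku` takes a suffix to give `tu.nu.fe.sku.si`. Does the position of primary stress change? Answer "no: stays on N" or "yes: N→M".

yes: 2→3

Base `tu.nu.fe.sku` (4 syllables):
  The final syllable (4, sku) is extrametrical; the stress domain is syllables 1–3.
  Weights: 1 tu L, 2 nu L, 3 fe L.
  No heavy syllable in the domain; default to the penultimate syllable (second from the end) of the domain = syllable 2.
  → primary stress on syllable 2.
Suffixed `tu.nu.fe.sku.si` (5 syllables):
  The final syllable (5, si) is extrametrical; the stress domain is syllables 1–4.
  Weights: 1 tu L, 2 nu L, 3 fe L, 4 sku L.
  No heavy syllable in the domain; default to the penultimate syllable (second from the end) of the domain = syllable 3.
  → primary stress on syllable 3.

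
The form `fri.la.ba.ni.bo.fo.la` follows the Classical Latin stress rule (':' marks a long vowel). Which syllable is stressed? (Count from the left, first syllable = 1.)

5

Classical Latin: stress the penult if heavy (long vowel or closed), else the antepenult.
Weights: 5 bo L, 6 fo L, 7 la L.
The penult (syllable 6, fo) is light, so stress falls on the antepenult (syllable 5, bo).
Stress on syllable 5: fri.la.ba.ni.ˈbo.fo.la.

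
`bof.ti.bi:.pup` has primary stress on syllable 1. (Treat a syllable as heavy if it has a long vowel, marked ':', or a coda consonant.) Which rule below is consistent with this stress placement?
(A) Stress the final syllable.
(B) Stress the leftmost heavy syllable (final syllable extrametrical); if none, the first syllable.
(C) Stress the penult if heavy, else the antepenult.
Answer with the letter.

Rule A → syllable 4 (observed: 1).
Rule B → syllable 1 ✓.
Rule C → syllable 3 (observed: 1).

B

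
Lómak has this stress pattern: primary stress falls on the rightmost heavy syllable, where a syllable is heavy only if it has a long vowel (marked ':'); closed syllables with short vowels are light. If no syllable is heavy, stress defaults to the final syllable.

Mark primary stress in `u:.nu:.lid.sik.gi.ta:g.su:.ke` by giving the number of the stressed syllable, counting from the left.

Weights: 1 u: H, 2 nu: H, 3 lid L, 4 sik L, 5 gi L, 6 ta:g H, 7 su: H, 8 ke L.
Heavy syllables in the domain: 1, 2, 6, 7. The rightmost is syllable 7 (su:).
Primary stress: syllable 7 → u:.nu:.lid.sik.gi.ta:g.ˈsu:.ke.

7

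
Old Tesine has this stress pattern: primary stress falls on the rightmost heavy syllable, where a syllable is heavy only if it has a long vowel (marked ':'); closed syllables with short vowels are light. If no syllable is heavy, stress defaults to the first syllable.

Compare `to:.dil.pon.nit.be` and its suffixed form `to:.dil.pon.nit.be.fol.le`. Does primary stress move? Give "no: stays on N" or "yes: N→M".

no: stays on 1

Base `to:.dil.pon.nit.be` (5 syllables):
  Weights: 1 to: H, 2 dil L, 3 pon L, 4 nit L, 5 be L.
  Heavy syllables in the domain: 1. The rightmost is syllable 1 (to:).
  → primary stress on syllable 1.
Suffixed `to:.dil.pon.nit.be.fol.le` (7 syllables):
  Weights: 1 to: H, 2 dil L, 3 pon L, 4 nit L, 5 be L, 6 fol L, 7 le L.
  Heavy syllables in the domain: 1. The rightmost is syllable 1 (to:).
  → primary stress on syllable 1.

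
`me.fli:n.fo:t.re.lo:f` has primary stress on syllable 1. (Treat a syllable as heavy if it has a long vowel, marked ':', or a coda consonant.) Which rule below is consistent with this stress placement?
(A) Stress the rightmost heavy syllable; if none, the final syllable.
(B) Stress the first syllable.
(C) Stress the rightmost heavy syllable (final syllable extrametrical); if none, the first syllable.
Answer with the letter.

Rule A → syllable 5 (observed: 1).
Rule B → syllable 1 ✓.
Rule C → syllable 3 (observed: 1).

B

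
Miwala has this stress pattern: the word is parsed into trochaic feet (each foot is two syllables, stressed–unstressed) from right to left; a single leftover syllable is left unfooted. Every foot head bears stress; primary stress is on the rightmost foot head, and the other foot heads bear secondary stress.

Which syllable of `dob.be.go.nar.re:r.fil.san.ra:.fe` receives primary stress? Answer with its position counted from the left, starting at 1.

Parse right to left into trochaic (ˈσσ) feet: dob (ˈbe.go) (ˈnar.re:r) (ˈfil.san) (ˈra:.fe). Syllable 1 is left unfooted.
Foot heads (stressed positions): 2, 4, 6, 8.
End Rule Rightmost: primary stress on the rightmost head = syllable 8.
Primary stress: syllable 8 → dob.be.go.nar.re:r.fil.san.ˈra:.fe.

8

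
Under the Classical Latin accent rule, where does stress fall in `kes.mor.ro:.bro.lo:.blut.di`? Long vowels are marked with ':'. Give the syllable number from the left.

6

Classical Latin: stress the penult if heavy (long vowel or closed), else the antepenult.
Weights: 5 lo: H, 6 blut H, 7 di L.
The penult (syllable 6, blut) is heavy, so it takes stress.
Stress on syllable 6: kes.mor.ro:.bro.lo:.ˈblut.di.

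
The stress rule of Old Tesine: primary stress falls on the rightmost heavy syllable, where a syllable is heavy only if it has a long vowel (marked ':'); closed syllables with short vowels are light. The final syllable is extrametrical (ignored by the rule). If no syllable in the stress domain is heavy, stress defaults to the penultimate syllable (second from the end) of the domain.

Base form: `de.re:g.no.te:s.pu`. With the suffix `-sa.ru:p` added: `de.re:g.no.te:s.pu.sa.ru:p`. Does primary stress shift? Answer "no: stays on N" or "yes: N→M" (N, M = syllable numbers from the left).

Base `de.re:g.no.te:s.pu` (5 syllables):
  The final syllable (5, pu) is extrametrical; the stress domain is syllables 1–4.
  Weights: 1 de L, 2 re:g H, 3 no L, 4 te:s H.
  Heavy syllables in the domain: 2, 4. The rightmost is syllable 4 (te:s).
  → primary stress on syllable 4.
Suffixed `de.re:g.no.te:s.pu.sa.ru:p` (7 syllables):
  The final syllable (7, ru:p) is extrametrical; the stress domain is syllables 1–6.
  Weights: 1 de L, 2 re:g H, 3 no L, 4 te:s H, 5 pu L, 6 sa L.
  Heavy syllables in the domain: 2, 4. The rightmost is syllable 4 (te:s).
  → primary stress on syllable 4.

no: stays on 4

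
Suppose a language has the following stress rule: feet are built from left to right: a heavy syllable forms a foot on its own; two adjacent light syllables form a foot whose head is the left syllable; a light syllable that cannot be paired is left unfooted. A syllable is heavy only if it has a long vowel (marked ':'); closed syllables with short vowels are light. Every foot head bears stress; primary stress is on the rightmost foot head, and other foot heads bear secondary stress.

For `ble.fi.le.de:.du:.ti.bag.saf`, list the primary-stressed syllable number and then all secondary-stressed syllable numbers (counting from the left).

Weights: 1 ble L, 2 fi L, 3 le L, 4 de: H, 5 du: H, 6 ti L, 7 bag L, 8 saf L.
Parse left to right (heavy = foot alone; LL = one foot; stranded L unfooted): (ˈble.fi) le (ˈde:) (ˈdu:) (ˈti.bag) saf.
Foot heads: 1, 4, 5, 6.
Primary stress on the rightmost head = syllable 6.
Secondary stress on 1, 4, 5: ˌble.fi.le.ˌde:.ˌdu:.ˈti.bag.saf.

primary 6, secondary 1, 4, 5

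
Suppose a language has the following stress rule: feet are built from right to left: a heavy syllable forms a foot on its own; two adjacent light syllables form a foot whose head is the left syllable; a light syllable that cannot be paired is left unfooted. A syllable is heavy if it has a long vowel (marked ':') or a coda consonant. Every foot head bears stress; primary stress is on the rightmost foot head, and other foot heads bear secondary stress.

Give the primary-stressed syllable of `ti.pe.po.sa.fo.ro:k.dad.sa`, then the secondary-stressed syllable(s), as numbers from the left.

Weights: 1 ti L, 2 pe L, 3 po L, 4 sa L, 5 fo L, 6 ro:k H, 7 dad H, 8 sa L.
Parse right to left (heavy = foot alone; LL = one foot; stranded L unfooted): ti (ˈpe.po) (ˈsa.fo) (ˈro:k) (ˈdad) sa.
Foot heads: 2, 4, 6, 7.
Primary stress on the rightmost head = syllable 7.
Secondary stress on 2, 4, 6: ti.ˌpe.po.ˌsa.fo.ˌro:k.ˈdad.sa.

primary 7, secondary 2, 4, 6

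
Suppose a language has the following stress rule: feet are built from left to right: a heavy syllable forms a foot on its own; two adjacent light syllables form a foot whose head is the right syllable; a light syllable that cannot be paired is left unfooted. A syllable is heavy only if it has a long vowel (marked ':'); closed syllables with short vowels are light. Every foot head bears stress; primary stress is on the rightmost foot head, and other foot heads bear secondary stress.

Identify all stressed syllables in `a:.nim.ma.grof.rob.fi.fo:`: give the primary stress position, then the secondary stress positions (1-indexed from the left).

primary 7, secondary 1, 3, 5

Weights: 1 a: H, 2 nim L, 3 ma L, 4 grof L, 5 rob L, 6 fi L, 7 fo: H.
Parse left to right (heavy = foot alone; LL = one foot; stranded L unfooted): (ˈa:) (nim.ˈma) (grof.ˈrob) fi (ˈfo:).
Foot heads: 1, 3, 5, 7.
Primary stress on the rightmost head = syllable 7.
Secondary stress on 1, 3, 5: ˌa:.nim.ˌma.grof.ˌrob.fi.ˈfo:.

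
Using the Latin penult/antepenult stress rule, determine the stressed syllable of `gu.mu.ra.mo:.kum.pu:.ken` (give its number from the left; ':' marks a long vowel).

Classical Latin: stress the penult if heavy (long vowel or closed), else the antepenult.
Weights: 5 kum H, 6 pu: H, 7 ken H.
The penult (syllable 6, pu:) is heavy, so it takes stress.
Stress on syllable 6: gu.mu.ra.mo:.kum.ˈpu:.ken.

6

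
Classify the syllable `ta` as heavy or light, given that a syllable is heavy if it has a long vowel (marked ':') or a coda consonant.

light

`ta`: short vowel, open (no coda). Short vowel, open → light.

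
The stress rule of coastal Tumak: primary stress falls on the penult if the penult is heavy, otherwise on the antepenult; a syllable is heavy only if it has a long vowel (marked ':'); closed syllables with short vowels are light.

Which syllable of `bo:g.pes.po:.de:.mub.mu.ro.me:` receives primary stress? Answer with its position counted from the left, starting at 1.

Weights: 6 mu L, 7 ro L, 8 me: H.
The penult (syllable 7, ro) is light, so stress falls on the antepenult (syllable 6, mu).
Primary stress: syllable 6 → bo:g.pes.po:.de:.mub.ˈmu.ro.me:.

6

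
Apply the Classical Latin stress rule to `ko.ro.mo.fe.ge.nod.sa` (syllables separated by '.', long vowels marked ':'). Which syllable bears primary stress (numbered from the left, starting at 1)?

Classical Latin: stress the penult if heavy (long vowel or closed), else the antepenult.
Weights: 5 ge L, 6 nod H, 7 sa L.
The penult (syllable 6, nod) is heavy, so it takes stress.
Stress on syllable 6: ko.ro.mo.fe.ge.ˈnod.sa.

6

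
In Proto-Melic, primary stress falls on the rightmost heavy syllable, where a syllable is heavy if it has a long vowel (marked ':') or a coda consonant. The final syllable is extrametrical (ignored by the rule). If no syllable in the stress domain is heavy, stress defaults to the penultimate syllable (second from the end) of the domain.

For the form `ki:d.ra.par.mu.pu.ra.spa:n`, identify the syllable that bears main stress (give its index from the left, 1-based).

3

The final syllable (7, spa:n) is extrametrical; the stress domain is syllables 1–6.
Weights: 1 ki:d H, 2 ra L, 3 par H, 4 mu L, 5 pu L, 6 ra L.
Heavy syllables in the domain: 1, 3. The rightmost is syllable 3 (par).
Primary stress: syllable 3 → ki:d.ra.ˈpar.mu.pu.ra.spa:n.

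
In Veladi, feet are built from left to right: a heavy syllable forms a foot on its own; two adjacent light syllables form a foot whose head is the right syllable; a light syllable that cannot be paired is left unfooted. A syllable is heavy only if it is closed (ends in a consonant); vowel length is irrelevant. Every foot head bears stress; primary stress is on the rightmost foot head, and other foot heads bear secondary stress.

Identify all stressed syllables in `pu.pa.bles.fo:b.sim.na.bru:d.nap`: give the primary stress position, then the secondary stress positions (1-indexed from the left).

primary 8, secondary 2, 3, 4, 5, 7

Weights: 1 pu L, 2 pa L, 3 bles H, 4 fo:b H, 5 sim H, 6 na L, 7 bru:d H, 8 nap H.
Parse left to right (heavy = foot alone; LL = one foot; stranded L unfooted): (pu.ˈpa) (ˈbles) (ˈfo:b) (ˈsim) na (ˈbru:d) (ˈnap).
Foot heads: 2, 3, 4, 5, 7, 8.
Primary stress on the rightmost head = syllable 8.
Secondary stress on 2, 3, 4, 5, 7: pu.ˌpa.ˌbles.ˌfo:b.ˌsim.na.ˌbru:d.ˈnap.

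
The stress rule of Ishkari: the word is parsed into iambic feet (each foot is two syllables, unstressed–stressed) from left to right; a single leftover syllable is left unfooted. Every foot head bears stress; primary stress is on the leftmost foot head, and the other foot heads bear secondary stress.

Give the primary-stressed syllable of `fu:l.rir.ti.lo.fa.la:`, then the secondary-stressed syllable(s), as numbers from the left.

primary 2, secondary 4, 6

Parse left to right into iambic (σˈσ) feet: (fu:l.ˈrir) (ti.ˈlo) (fa.ˈla:).
Foot heads (stressed positions): 2, 4, 6.
End Rule Leftmost: primary stress on the leftmost head = syllable 2.
Secondary stress on 4, 6: fu:l.ˈrir.ti.ˌlo.fa.ˌla:.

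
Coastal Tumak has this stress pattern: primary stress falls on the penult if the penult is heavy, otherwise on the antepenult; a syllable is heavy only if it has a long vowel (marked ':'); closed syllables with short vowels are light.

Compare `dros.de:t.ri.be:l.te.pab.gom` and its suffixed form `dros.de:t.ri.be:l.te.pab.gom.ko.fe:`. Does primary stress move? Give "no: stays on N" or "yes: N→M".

Base `dros.de:t.ri.be:l.te.pab.gom` (7 syllables):
  Weights: 5 te L, 6 pab L, 7 gom L.
  The penult (syllable 6, pab) is light, so stress falls on the antepenult (syllable 5, te).
  → primary stress on syllable 5.
Suffixed `dros.de:t.ri.be:l.te.pab.gom.ko.fe:` (9 syllables):
  Weights: 7 gom L, 8 ko L, 9 fe: H.
  The penult (syllable 8, ko) is light, so stress falls on the antepenult (syllable 7, gom).
  → primary stress on syllable 7.

yes: 5→7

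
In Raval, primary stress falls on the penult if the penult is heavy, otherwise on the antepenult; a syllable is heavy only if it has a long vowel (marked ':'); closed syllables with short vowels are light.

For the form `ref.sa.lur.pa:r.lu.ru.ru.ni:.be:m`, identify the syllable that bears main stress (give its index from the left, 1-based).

Weights: 7 ru L, 8 ni: H, 9 be:m H.
The penult (syllable 8, ni:) is heavy, so it takes stress.
Primary stress: syllable 8 → ref.sa.lur.pa:r.lu.ru.ru.ˈni:.be:m.

8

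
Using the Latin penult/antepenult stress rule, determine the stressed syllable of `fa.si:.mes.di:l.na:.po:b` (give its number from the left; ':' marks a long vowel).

5

Classical Latin: stress the penult if heavy (long vowel or closed), else the antepenult.
Weights: 4 di:l H, 5 na: H, 6 po:b H.
The penult (syllable 5, na:) is heavy, so it takes stress.
Stress on syllable 5: fa.si:.mes.di:l.ˈna:.po:b.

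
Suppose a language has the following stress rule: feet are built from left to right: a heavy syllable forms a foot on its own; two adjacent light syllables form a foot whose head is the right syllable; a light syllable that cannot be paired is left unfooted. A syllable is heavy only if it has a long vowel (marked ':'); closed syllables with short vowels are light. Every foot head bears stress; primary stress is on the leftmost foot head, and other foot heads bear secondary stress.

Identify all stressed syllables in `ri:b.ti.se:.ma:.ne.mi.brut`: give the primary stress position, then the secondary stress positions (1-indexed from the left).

Weights: 1 ri:b H, 2 ti L, 3 se: H, 4 ma: H, 5 ne L, 6 mi L, 7 brut L.
Parse left to right (heavy = foot alone; LL = one foot; stranded L unfooted): (ˈri:b) ti (ˈse:) (ˈma:) (ne.ˈmi) brut.
Foot heads: 1, 3, 4, 6.
Primary stress on the leftmost head = syllable 1.
Secondary stress on 3, 4, 6: ˈri:b.ti.ˌse:.ˌma:.ne.ˌmi.brut.

primary 1, secondary 3, 4, 6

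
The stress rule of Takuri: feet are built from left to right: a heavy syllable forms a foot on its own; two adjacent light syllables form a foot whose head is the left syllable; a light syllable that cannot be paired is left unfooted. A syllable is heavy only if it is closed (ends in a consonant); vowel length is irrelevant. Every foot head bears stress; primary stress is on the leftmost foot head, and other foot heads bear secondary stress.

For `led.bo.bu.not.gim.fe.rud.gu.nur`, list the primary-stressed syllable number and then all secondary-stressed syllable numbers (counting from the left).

Weights: 1 led H, 2 bo L, 3 bu L, 4 not H, 5 gim H, 6 fe L, 7 rud H, 8 gu L, 9 nur H.
Parse left to right (heavy = foot alone; LL = one foot; stranded L unfooted): (ˈled) (ˈbo.bu) (ˈnot) (ˈgim) fe (ˈrud) gu (ˈnur).
Foot heads: 1, 2, 4, 5, 7, 9.
Primary stress on the leftmost head = syllable 1.
Secondary stress on 2, 4, 5, 7, 9: ˈled.ˌbo.bu.ˌnot.ˌgim.fe.ˌrud.gu.ˌnur.

primary 1, secondary 2, 4, 5, 7, 9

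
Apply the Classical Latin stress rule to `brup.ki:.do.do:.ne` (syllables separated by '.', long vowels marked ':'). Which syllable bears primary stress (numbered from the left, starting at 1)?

4

Classical Latin: stress the penult if heavy (long vowel or closed), else the antepenult.
Weights: 3 do L, 4 do: H, 5 ne L.
The penult (syllable 4, do:) is heavy, so it takes stress.
Stress on syllable 4: brup.ki:.do.ˈdo:.ne.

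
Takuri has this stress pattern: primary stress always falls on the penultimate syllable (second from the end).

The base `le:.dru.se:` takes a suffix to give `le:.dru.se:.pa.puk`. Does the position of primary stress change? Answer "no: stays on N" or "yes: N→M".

Base `le:.dru.se:` (3 syllables):
  The word has 3 syllables; the penultimate syllable (second from the end) is syllable 2 (dru).
  → primary stress on syllable 2.
Suffixed `le:.dru.se:.pa.puk` (5 syllables):
  The word has 5 syllables; the penultimate syllable (second from the end) is syllable 4 (pa).
  → primary stress on syllable 4.

yes: 2→4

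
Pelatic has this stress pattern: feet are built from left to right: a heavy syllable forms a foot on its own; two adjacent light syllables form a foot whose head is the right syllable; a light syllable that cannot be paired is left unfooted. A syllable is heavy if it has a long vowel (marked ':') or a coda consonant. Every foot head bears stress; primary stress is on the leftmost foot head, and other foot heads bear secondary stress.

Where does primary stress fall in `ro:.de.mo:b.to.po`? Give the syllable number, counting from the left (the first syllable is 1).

Weights: 1 ro: H, 2 de L, 3 mo:b H, 4 to L, 5 po L.
Parse left to right (heavy = foot alone; LL = one foot; stranded L unfooted): (ˈro:) de (ˈmo:b) (to.ˈpo).
Foot heads: 1, 3, 5.
Primary stress on the leftmost head = syllable 1.
Primary stress: syllable 1 → ˈro:.de.mo:b.to.po.

1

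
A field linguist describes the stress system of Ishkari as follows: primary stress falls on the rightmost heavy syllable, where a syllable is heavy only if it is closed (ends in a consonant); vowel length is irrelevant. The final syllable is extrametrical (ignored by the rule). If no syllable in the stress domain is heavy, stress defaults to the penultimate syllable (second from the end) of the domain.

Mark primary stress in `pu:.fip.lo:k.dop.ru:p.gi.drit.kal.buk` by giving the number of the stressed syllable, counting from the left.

The final syllable (9, buk) is extrametrical; the stress domain is syllables 1–8.
Weights: 1 pu: L, 2 fip H, 3 lo:k H, 4 dop H, 5 ru:p H, 6 gi L, 7 drit H, 8 kal H.
Heavy syllables in the domain: 2, 3, 4, 5, 7, 8. The rightmost is syllable 8 (kal).
Primary stress: syllable 8 → pu:.fip.lo:k.dop.ru:p.gi.drit.ˈkal.buk.

8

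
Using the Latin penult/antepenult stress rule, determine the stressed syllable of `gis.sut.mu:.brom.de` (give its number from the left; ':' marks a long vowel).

4

Classical Latin: stress the penult if heavy (long vowel or closed), else the antepenult.
Weights: 3 mu: H, 4 brom H, 5 de L.
The penult (syllable 4, brom) is heavy, so it takes stress.
Stress on syllable 4: gis.sut.mu:.ˈbrom.de.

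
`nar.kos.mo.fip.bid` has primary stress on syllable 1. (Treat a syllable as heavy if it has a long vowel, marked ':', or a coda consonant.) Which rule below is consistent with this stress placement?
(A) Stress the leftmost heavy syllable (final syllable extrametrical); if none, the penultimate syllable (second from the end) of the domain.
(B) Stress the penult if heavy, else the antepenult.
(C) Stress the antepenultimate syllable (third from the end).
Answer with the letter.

Rule A → syllable 1 ✓.
Rule B → syllable 4 (observed: 1).
Rule C → syllable 3 (observed: 1).

A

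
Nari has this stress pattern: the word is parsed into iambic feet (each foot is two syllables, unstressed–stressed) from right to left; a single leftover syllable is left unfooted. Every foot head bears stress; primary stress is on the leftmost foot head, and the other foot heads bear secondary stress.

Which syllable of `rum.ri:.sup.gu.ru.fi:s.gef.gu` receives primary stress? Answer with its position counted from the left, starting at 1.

2

Parse right to left into iambic (σˈσ) feet: (rum.ˈri:) (sup.ˈgu) (ru.ˈfi:s) (gef.ˈgu).
Foot heads (stressed positions): 2, 4, 6, 8.
End Rule Leftmost: primary stress on the leftmost head = syllable 2.
Primary stress: syllable 2 → rum.ˈri:.sup.gu.ru.fi:s.gef.gu.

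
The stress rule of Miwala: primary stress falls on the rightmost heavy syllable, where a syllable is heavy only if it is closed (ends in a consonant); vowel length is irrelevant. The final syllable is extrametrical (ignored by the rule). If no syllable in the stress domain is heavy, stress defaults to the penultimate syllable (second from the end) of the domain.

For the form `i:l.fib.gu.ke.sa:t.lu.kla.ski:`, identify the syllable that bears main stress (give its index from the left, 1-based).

5

The final syllable (8, ski:) is extrametrical; the stress domain is syllables 1–7.
Weights: 1 i:l H, 2 fib H, 3 gu L, 4 ke L, 5 sa:t H, 6 lu L, 7 kla L.
Heavy syllables in the domain: 1, 2, 5. The rightmost is syllable 5 (sa:t).
Primary stress: syllable 5 → i:l.fib.gu.ke.ˈsa:t.lu.kla.ski:.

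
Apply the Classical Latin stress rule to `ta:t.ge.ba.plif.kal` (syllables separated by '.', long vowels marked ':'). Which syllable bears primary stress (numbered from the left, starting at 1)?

Classical Latin: stress the penult if heavy (long vowel or closed), else the antepenult.
Weights: 3 ba L, 4 plif H, 5 kal H.
The penult (syllable 4, plif) is heavy, so it takes stress.
Stress on syllable 4: ta:t.ge.ba.ˈplif.kal.

4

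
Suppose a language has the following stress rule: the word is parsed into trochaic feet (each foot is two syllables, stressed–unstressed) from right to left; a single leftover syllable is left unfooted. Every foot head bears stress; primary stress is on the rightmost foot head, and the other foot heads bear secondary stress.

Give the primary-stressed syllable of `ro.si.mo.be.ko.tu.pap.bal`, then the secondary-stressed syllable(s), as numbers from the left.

Parse right to left into trochaic (ˈσσ) feet: (ˈro.si) (ˈmo.be) (ˈko.tu) (ˈpap.bal).
Foot heads (stressed positions): 1, 3, 5, 7.
End Rule Rightmost: primary stress on the rightmost head = syllable 7.
Secondary stress on 1, 3, 5: ˌro.si.ˌmo.be.ˌko.tu.ˈpap.bal.

primary 7, secondary 1, 3, 5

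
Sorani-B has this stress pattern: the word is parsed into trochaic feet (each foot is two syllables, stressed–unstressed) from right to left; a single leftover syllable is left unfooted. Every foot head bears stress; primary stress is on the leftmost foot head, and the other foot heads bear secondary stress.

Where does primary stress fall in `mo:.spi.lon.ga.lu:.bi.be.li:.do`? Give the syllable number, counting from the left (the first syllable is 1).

2

Parse right to left into trochaic (ˈσσ) feet: mo: (ˈspi.lon) (ˈga.lu:) (ˈbi.be) (ˈli:.do). Syllable 1 is left unfooted.
Foot heads (stressed positions): 2, 4, 6, 8.
End Rule Leftmost: primary stress on the leftmost head = syllable 2.
Primary stress: syllable 2 → mo:.ˈspi.lon.ga.lu:.bi.be.li:.do.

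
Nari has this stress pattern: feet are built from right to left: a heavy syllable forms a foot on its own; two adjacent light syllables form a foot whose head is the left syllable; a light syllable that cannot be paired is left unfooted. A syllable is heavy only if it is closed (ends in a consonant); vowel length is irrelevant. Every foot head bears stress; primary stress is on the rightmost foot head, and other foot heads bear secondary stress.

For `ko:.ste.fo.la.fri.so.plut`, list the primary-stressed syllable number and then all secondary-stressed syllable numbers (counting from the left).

Weights: 1 ko: L, 2 ste L, 3 fo L, 4 la L, 5 fri L, 6 so L, 7 plut H.
Parse right to left (heavy = foot alone; LL = one foot; stranded L unfooted): (ˈko:.ste) (ˈfo.la) (ˈfri.so) (ˈplut).
Foot heads: 1, 3, 5, 7.
Primary stress on the rightmost head = syllable 7.
Secondary stress on 1, 3, 5: ˌko:.ste.ˌfo.la.ˌfri.so.ˈplut.

primary 7, secondary 1, 3, 5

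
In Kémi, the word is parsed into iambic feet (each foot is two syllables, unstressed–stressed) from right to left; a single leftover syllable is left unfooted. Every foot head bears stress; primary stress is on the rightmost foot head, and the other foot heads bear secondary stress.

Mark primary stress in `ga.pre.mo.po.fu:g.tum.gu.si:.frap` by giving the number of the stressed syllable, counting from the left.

9

Parse right to left into iambic (σˈσ) feet: ga (pre.ˈmo) (po.ˈfu:g) (tum.ˈgu) (si:.ˈfrap). Syllable 1 is left unfooted.
Foot heads (stressed positions): 3, 5, 7, 9.
End Rule Rightmost: primary stress on the rightmost head = syllable 9.
Primary stress: syllable 9 → ga.pre.mo.po.fu:g.tum.gu.si:.ˈfrap.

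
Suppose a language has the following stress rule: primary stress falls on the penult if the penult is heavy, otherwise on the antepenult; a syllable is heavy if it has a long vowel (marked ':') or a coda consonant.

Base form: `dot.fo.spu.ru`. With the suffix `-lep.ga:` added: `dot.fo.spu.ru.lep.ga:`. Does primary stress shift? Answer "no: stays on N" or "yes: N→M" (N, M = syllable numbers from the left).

yes: 2→5

Base `dot.fo.spu.ru` (4 syllables):
  Weights: 2 fo L, 3 spu L, 4 ru L.
  The penult (syllable 3, spu) is light, so stress falls on the antepenult (syllable 2, fo).
  → primary stress on syllable 2.
Suffixed `dot.fo.spu.ru.lep.ga:` (6 syllables):
  Weights: 4 ru L, 5 lep H, 6 ga: H.
  The penult (syllable 5, lep) is heavy, so it takes stress.
  → primary stress on syllable 5.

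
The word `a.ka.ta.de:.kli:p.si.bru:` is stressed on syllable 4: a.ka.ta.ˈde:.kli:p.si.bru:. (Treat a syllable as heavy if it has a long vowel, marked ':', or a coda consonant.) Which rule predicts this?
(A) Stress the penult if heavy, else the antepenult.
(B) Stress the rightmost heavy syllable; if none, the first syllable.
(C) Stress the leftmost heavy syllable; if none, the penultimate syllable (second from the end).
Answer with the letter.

Rule A → syllable 5 (observed: 4).
Rule B → syllable 7 (observed: 4).
Rule C → syllable 4 ✓.

C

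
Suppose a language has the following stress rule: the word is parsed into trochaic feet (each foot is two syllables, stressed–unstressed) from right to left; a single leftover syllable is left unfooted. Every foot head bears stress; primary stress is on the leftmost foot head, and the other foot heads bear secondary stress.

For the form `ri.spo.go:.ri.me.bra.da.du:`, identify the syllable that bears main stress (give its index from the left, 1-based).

Parse right to left into trochaic (ˈσσ) feet: (ˈri.spo) (ˈgo:.ri) (ˈme.bra) (ˈda.du:).
Foot heads (stressed positions): 1, 3, 5, 7.
End Rule Leftmost: primary stress on the leftmost head = syllable 1.
Primary stress: syllable 1 → ˈri.spo.go:.ri.me.bra.da.du:.

1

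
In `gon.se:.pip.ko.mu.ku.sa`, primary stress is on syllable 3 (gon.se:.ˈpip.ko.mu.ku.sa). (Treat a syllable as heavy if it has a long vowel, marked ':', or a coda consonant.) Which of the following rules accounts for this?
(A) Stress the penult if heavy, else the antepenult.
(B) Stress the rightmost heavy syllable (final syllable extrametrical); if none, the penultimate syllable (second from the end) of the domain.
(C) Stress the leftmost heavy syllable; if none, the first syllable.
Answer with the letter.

B

Rule A → syllable 5 (observed: 3).
Rule B → syllable 3 ✓.
Rule C → syllable 1 (observed: 3).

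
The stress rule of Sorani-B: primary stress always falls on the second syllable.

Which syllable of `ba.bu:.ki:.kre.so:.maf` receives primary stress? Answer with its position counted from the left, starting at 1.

The word has 6 syllables; the second syllable is syllable 2 (bu:).
Primary stress: syllable 2 → ba.ˈbu:.ki:.kre.so:.maf.

2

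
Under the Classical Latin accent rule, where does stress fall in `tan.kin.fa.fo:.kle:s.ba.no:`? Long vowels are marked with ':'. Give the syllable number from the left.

Classical Latin: stress the penult if heavy (long vowel or closed), else the antepenult.
Weights: 5 kle:s H, 6 ba L, 7 no: H.
The penult (syllable 6, ba) is light, so stress falls on the antepenult (syllable 5, kle:s).
Stress on syllable 5: tan.kin.fa.fo:.ˈkle:s.ba.no:.

5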